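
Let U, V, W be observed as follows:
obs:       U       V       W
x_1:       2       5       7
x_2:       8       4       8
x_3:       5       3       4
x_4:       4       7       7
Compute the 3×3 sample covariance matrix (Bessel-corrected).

Step 1 — column means:
  mean(U) = (2 + 8 + 5 + 4) / 4 = 19/4 = 4.75
  mean(V) = (5 + 4 + 3 + 7) / 4 = 19/4 = 4.75
  mean(W) = (7 + 8 + 4 + 7) / 4 = 26/4 = 6.5

Step 2 — sample covariance S[i,j] = (1/(n-1)) · Σ_k (x_{k,i} - mean_i) · (x_{k,j} - mean_j), with n-1 = 3.
  S[U,U] = ((-2.75)·(-2.75) + (3.25)·(3.25) + (0.25)·(0.25) + (-0.75)·(-0.75)) / 3 = 18.75/3 = 6.25
  S[U,V] = ((-2.75)·(0.25) + (3.25)·(-0.75) + (0.25)·(-1.75) + (-0.75)·(2.25)) / 3 = -5.25/3 = -1.75
  S[U,W] = ((-2.75)·(0.5) + (3.25)·(1.5) + (0.25)·(-2.5) + (-0.75)·(0.5)) / 3 = 2.5/3 = 0.8333
  S[V,V] = ((0.25)·(0.25) + (-0.75)·(-0.75) + (-1.75)·(-1.75) + (2.25)·(2.25)) / 3 = 8.75/3 = 2.9167
  S[V,W] = ((0.25)·(0.5) + (-0.75)·(1.5) + (-1.75)·(-2.5) + (2.25)·(0.5)) / 3 = 4.5/3 = 1.5
  S[W,W] = ((0.5)·(0.5) + (1.5)·(1.5) + (-2.5)·(-2.5) + (0.5)·(0.5)) / 3 = 9/3 = 3

S is symmetric (S[j,i] = S[i,j]). Assembling:

S = [[6.25, -1.75, 0.8333],
 [-1.75, 2.9167, 1.5],
 [0.8333, 1.5, 3]]


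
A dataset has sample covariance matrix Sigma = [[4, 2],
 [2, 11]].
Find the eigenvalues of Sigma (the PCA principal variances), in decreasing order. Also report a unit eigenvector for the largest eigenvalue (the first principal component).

Step 1 — characteristic polynomial of 2×2 Sigma:
  det(Sigma - λI) = λ² - trace · λ + det = 0.
  trace = 4 + 11 = 15, det = 4·11 - (2)² = 40.
Step 2 — discriminant:
  Δ = trace² - 4·det = 225 - 160 = 65.
Step 3 — eigenvalues:
  λ = (trace ± √Δ)/2 = (15 ± 8.0623)/2,
  λ_1 = 11.5311,  λ_2 = 3.4689.

Step 4 — unit eigenvector for λ_1: solve (Sigma - λ_1 I)v = 0. First row:
  (4 - 11.5311)·v_x + (2)·v_y = 0, i.e. (-7.5311)·v_x + (2)·v_y = 0,
  so v ∝ (b, λ_1 - a) = (2, 7.5311) = u.
  ||u|| = √((2)² + (7.5311)²) = √(60.7179) ≈ 7.7922,
  v_1 = u/||u|| ≈ (0.2567, 0.9665) (||v_1|| = 1).

λ_1 = 11.5311,  λ_2 = 3.4689;  v_1 ≈ (0.2567, 0.9665)


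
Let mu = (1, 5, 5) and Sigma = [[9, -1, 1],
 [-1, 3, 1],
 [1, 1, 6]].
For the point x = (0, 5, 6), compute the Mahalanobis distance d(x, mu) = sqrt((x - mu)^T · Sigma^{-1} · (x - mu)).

Step 1 — centre the observation: (x - mu) = (-1, 0, 1).

Step 2 — invert Sigma (cofactor / det for 3×3, or solve directly):
  Sigma^{-1} = [[0.1197, 0.0493, -0.0282],
 [0.0493, 0.3732, -0.0704],
 [-0.0282, -0.0704, 0.1831]].

Step 3 — form the quadratic (x - mu)^T · Sigma^{-1} · (x - mu):
  Sigma^{-1} · (x - mu) = (-0.1479, -0.1197, 0.2113).
  (x - mu)^T · [Sigma^{-1} · (x - mu)] = (-1)·(-0.1479) + (0)·(-0.1197) + (1)·(0.2113) = 0.3592.

Step 4 — take square root: d = √(0.3592) ≈ 0.5993.

d(x, mu) = √(0.3592) ≈ 0.5993


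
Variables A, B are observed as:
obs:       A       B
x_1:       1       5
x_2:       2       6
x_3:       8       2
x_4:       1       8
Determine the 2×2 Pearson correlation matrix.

Step 1 — column means:
  mean(A) = (1 + 2 + 8 + 1) / 4 = 12/4 = 3
  mean(B) = (5 + 6 + 2 + 8) / 4 = 21/4 = 5.25

Step 2 — sample variances and covariances s[i,j] = (1/(n-1)) · Σ_k (x_{k,i} - mean_i) · (x_{k,j} - mean_j), with n-1 = 3:
  s[A,A] = ((-2)·(-2) + (-1)·(-1) + (5)·(5) + (-2)·(-2)) / 3 = 34/3 = 11.3333
  s[A,B] = ((-2)·(-0.25) + (-1)·(0.75) + (5)·(-3.25) + (-2)·(2.75)) / 3 = -22/3 = -7.3333
  s[B,B] = ((-0.25)·(-0.25) + (0.75)·(0.75) + (-3.25)·(-3.25) + (2.75)·(2.75)) / 3 = 18.75/3 = 6.25
  Sample standard deviations s_i = √(s[i,i]):
  s(A) = √(11.3333) = 3.3665
  s(B) = √(6.25) = 2.5

Step 3 — r_{ij} = s_{ij} / (s_i · s_j):
  r[A,A] = 1 (diagonal).
  r[A,B] = -7.3333 / (3.3665 · 2.5) = -7.3333 / 8.4163 = -0.8713
  r[B,B] = 1 (diagonal).

R is symmetric with unit diagonal. Assembling:

R = [[1, -0.8713],
 [-0.8713, 1]]


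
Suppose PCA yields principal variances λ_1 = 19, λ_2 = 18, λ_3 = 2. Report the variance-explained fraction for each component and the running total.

Step 1 — total variance = trace(Sigma) = Σ λ_i = 19 + 18 + 2 = 39.

Step 2 — fraction explained by component i = λ_i / Σ λ:
  PC1: 19/39 = 0.4872
  PC2: 18/39 = 0.4615
  PC3: 2/39 = 0.0513

Step 3 — cumulative fraction after k components = (λ_1 + ... + λ_k) / Σ λ:
  k = 1: 19/39 = 0.4872
  k = 2: (19 + 18)/39 = 37/39 = 0.9487
  k = 3: (19 + 18 + 2)/39 = 39/39 = 1

Summary (fraction, with percent):

explained: PC1 0.4872 (48.72%), PC2 0.4615 (46.15%), PC3 0.0513 (5.13%);  cumulative: 0.4872, 0.9487, 1


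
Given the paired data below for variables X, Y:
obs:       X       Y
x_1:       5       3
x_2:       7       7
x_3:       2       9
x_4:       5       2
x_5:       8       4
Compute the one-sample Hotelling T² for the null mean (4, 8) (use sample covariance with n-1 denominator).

Step 1 — sample mean vector:
  mean(X) = (5 + 7 + 2 + 5 + 8) / 5 = 27/5 = 5.4
  mean(Y) = (3 + 7 + 9 + 2 + 4) / 5 = 25/5 = 5
  x̄ = (5.4, 5),  deviation x̄ - mu_0 = (5.4, 5) - (4, 8) = (1.4, -3).

Step 2 — sample covariance matrix, S[i,j] = (1/(n-1)) · Σ_k (x_{k,i} - mean_i) · (x_{k,j} - mean_j), divisor n-1 = 4:
  S[X,X] = ((-0.4)·(-0.4) + (1.6)·(1.6) + (-3.4)·(-3.4) + (-0.4)·(-0.4) + (2.6)·(2.6)) / 4 = 21.2/4 = 5.3
  S[X,Y] = ((-0.4)·(-2) + (1.6)·(2) + (-3.4)·(4) + (-0.4)·(-3) + (2.6)·(-1)) / 4 = -11/4 = -2.75
  S[Y,Y] = ((-2)·(-2) + (2)·(2) + (4)·(4) + (-3)·(-3) + (-1)·(-1)) / 4 = 34/4 = 8.5
  S = [[5.3, -2.75],
 [-2.75, 8.5]].

Step 3 — invert S. det(S) = 5.3·8.5 - (-2.75)² = 37.4875.
  S^{-1} = (1/det) · [[d, -b], [-b, a]] = [[0.2267, 0.0734],
 [0.0734, 0.1414]].

Step 4 — quadratic form (x̄ - mu_0)^T · S^{-1} · (x̄ - mu_0):
  S^{-1} · (x̄ - mu_0) = (0.0974, -0.3214),
  (x̄ - mu_0)^T · [...] = (1.4)·(0.0974) + (-3)·(-0.3214) = 1.1006.

Step 5 — scale by n: T² = 5 · 1.1006 = 5.5032.

T² ≈ 5.5032


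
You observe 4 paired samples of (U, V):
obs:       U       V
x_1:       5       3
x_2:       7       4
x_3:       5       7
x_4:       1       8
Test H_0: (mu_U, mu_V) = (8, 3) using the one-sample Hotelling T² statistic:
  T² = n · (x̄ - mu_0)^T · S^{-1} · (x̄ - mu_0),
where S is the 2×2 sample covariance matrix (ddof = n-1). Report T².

Step 1 — sample mean vector:
  mean(U) = (5 + 7 + 5 + 1) / 4 = 18/4 = 4.5
  mean(V) = (3 + 4 + 7 + 8) / 4 = 22/4 = 5.5
  x̄ = (4.5, 5.5),  deviation x̄ - mu_0 = (4.5, 5.5) - (8, 3) = (-3.5, 2.5).

Step 2 — sample covariance matrix, S[i,j] = (1/(n-1)) · Σ_k (x_{k,i} - mean_i) · (x_{k,j} - mean_j), divisor n-1 = 3:
  S[U,U] = ((0.5)·(0.5) + (2.5)·(2.5) + (0.5)·(0.5) + (-3.5)·(-3.5)) / 3 = 19/3 = 6.3333
  S[U,V] = ((0.5)·(-2.5) + (2.5)·(-1.5) + (0.5)·(1.5) + (-3.5)·(2.5)) / 3 = -13/3 = -4.3333
  S[V,V] = ((-2.5)·(-2.5) + (-1.5)·(-1.5) + (1.5)·(1.5) + (2.5)·(2.5)) / 3 = 17/3 = 5.6667
  S = [[6.3333, -4.3333],
 [-4.3333, 5.6667]].

Step 3 — invert S. det(S) = 6.3333·5.6667 - (-4.3333)² = 17.1111.
  S^{-1} = (1/det) · [[d, -b], [-b, a]] = [[0.3312, 0.2532],
 [0.2532, 0.3701]].

Step 4 — quadratic form (x̄ - mu_0)^T · S^{-1} · (x̄ - mu_0):
  S^{-1} · (x̄ - mu_0) = (-0.526, 0.039),
  (x̄ - mu_0)^T · [...] = (-3.5)·(-0.526) + (2.5)·(0.039) = 1.9383.

Step 5 — scale by n: T² = 4 · 1.9383 = 7.7532.

T² ≈ 7.7532


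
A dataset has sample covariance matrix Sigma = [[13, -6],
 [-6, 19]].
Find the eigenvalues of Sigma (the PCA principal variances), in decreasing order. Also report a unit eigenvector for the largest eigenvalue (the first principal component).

Step 1 — characteristic polynomial of 2×2 Sigma:
  det(Sigma - λI) = λ² - trace · λ + det = 0.
  trace = 13 + 19 = 32, det = 13·19 - (-6)² = 211.
Step 2 — discriminant:
  Δ = trace² - 4·det = 1024 - 844 = 180.
Step 3 — eigenvalues:
  λ = (trace ± √Δ)/2 = (32 ± 13.4164)/2,
  λ_1 = 22.7082,  λ_2 = 9.2918.

Step 4 — unit eigenvector for λ_1: solve (Sigma - λ_1 I)v = 0. First row:
  (13 - 22.7082)·v_x + (-6)·v_y = 0, i.e. (-9.7082)·v_x + (-6)·v_y = 0,
  so v ∝ (b, λ_1 - a) = (-6, 9.7082); multiply by -1 so the first entry is positive: u = (6, -9.7082).
  ||u|| = √((6)² + (-9.7082)²) = √(130.2492) ≈ 11.4127,
  v_1 = u/||u|| ≈ (0.5257, -0.8507) (||v_1|| = 1).

λ_1 = 22.7082,  λ_2 = 9.2918;  v_1 ≈ (0.5257, -0.8507)


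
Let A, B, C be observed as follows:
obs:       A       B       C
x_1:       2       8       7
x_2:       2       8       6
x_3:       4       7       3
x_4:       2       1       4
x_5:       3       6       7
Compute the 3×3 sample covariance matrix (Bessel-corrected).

Step 1 — column means:
  mean(A) = (2 + 2 + 4 + 2 + 3) / 5 = 13/5 = 2.6
  mean(B) = (8 + 8 + 7 + 1 + 6) / 5 = 30/5 = 6
  mean(C) = (7 + 6 + 3 + 4 + 7) / 5 = 27/5 = 5.4

Step 2 — sample covariance S[i,j] = (1/(n-1)) · Σ_k (x_{k,i} - mean_i) · (x_{k,j} - mean_j), with n-1 = 4.
  S[A,A] = ((-0.6)·(-0.6) + (-0.6)·(-0.6) + (1.4)·(1.4) + (-0.6)·(-0.6) + (0.4)·(0.4)) / 4 = 3.2/4 = 0.8
  S[A,B] = ((-0.6)·(2) + (-0.6)·(2) + (1.4)·(1) + (-0.6)·(-5) + (0.4)·(0)) / 4 = 2/4 = 0.5
  S[A,C] = ((-0.6)·(1.6) + (-0.6)·(0.6) + (1.4)·(-2.4) + (-0.6)·(-1.4) + (0.4)·(1.6)) / 4 = -3.2/4 = -0.8
  S[B,B] = ((2)·(2) + (2)·(2) + (1)·(1) + (-5)·(-5) + (0)·(0)) / 4 = 34/4 = 8.5
  S[B,C] = ((2)·(1.6) + (2)·(0.6) + (1)·(-2.4) + (-5)·(-1.4) + (0)·(1.6)) / 4 = 9/4 = 2.25
  S[C,C] = ((1.6)·(1.6) + (0.6)·(0.6) + (-2.4)·(-2.4) + (-1.4)·(-1.4) + (1.6)·(1.6)) / 4 = 13.2/4 = 3.3

S is symmetric (S[j,i] = S[i,j]). Assembling:

S = [[0.8, 0.5, -0.8],
 [0.5, 8.5, 2.25],
 [-0.8, 2.25, 3.3]]


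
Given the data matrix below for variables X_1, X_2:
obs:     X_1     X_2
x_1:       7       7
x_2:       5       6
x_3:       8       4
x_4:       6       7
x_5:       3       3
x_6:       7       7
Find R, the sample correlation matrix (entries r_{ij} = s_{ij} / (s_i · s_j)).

Step 1 — column means:
  mean(X_1) = (7 + 5 + 8 + 6 + 3 + 7) / 6 = 36/6 = 6
  mean(X_2) = (7 + 6 + 4 + 7 + 3 + 7) / 6 = 34/6 = 5.6667

Step 2 — sample variances and covariances s[i,j] = (1/(n-1)) · Σ_k (x_{k,i} - mean_i) · (x_{k,j} - mean_j), with n-1 = 5:
  s[X_1,X_1] = ((1)·(1) + (-1)·(-1) + (2)·(2) + (0)·(0) + (-3)·(-3) + (1)·(1)) / 5 = 16/5 = 3.2
  s[X_1,X_2] = ((1)·(1.3333) + (-1)·(0.3333) + (2)·(-1.6667) + (0)·(1.3333) + (-3)·(-2.6667) + (1)·(1.3333)) / 5 = 7/5 = 1.4
  s[X_2,X_2] = ((1.3333)·(1.3333) + (0.3333)·(0.3333) + (-1.6667)·(-1.6667) + (1.3333)·(1.3333) + (-2.6667)·(-2.6667) + (1.3333)·(1.3333)) / 5 = 15.3333/5 = 3.0667
  Sample standard deviations s_i = √(s[i,i]):
  s(X_1) = √(3.2) = 1.7889
  s(X_2) = √(3.0667) = 1.7512

Step 3 — r_{ij} = s_{ij} / (s_i · s_j):
  r[X_1,X_1] = 1 (diagonal).
  r[X_1,X_2] = 1.4 / (1.7889 · 1.7512) = 1.4 / 3.1326 = 0.4469
  r[X_2,X_2] = 1 (diagonal).

R is symmetric with unit diagonal. Assembling:

R = [[1, 0.4469],
 [0.4469, 1]]


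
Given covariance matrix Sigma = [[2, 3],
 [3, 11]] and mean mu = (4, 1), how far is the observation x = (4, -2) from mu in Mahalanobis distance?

Step 1 — centre the observation: (x - mu) = (0, -3).

Step 2 — invert Sigma. det(Sigma) = 2·11 - (3)² = 13.
  Sigma^{-1} = (1/det) · [[d, -b], [-b, a]] = [[0.8462, -0.2308],
 [-0.2308, 0.1538]].

Step 3 — form the quadratic (x - mu)^T · Sigma^{-1} · (x - mu):
  Sigma^{-1} · (x - mu) = (0.6923, -0.4615).
  (x - mu)^T · [Sigma^{-1} · (x - mu)] = (0)·(0.6923) + (-3)·(-0.4615) = 1.3846.

Step 4 — take square root: d = √(1.3846) ≈ 1.1767.

d(x, mu) = √(1.3846) ≈ 1.1767


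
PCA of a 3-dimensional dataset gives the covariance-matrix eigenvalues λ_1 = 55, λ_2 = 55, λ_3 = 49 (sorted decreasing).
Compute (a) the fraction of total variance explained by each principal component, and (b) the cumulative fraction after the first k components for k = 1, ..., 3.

Step 1 — total variance = trace(Sigma) = Σ λ_i = 55 + 55 + 49 = 159.

Step 2 — fraction explained by component i = λ_i / Σ λ:
  PC1: 55/159 = 0.3459
  PC2: 55/159 = 0.3459
  PC3: 49/159 = 0.3082

Step 3 — cumulative fraction after k components = (λ_1 + ... + λ_k) / Σ λ:
  k = 1: 55/159 = 0.3459
  k = 2: (55 + 55)/159 = 110/159 = 0.6918
  k = 3: (55 + 55 + 49)/159 = 159/159 = 1

Summary (fraction, with percent):

explained: PC1 0.3459 (34.59%), PC2 0.3459 (34.59%), PC3 0.3082 (30.82%);  cumulative: 0.3459, 0.6918, 1


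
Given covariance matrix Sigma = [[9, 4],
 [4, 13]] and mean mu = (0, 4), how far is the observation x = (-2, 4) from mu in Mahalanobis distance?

Step 1 — centre the observation: (x - mu) = (-2, 0).

Step 2 — invert Sigma. det(Sigma) = 9·13 - (4)² = 101.
  Sigma^{-1} = (1/det) · [[d, -b], [-b, a]] = [[0.1287, -0.0396],
 [-0.0396, 0.0891]].

Step 3 — form the quadratic (x - mu)^T · Sigma^{-1} · (x - mu):
  Sigma^{-1} · (x - mu) = (-0.2574, 0.0792).
  (x - mu)^T · [Sigma^{-1} · (x - mu)] = (-2)·(-0.2574) + (0)·(0.0792) = 0.5149.

Step 4 — take square root: d = √(0.5149) ≈ 0.7175.

d(x, mu) = √(0.5149) ≈ 0.7175


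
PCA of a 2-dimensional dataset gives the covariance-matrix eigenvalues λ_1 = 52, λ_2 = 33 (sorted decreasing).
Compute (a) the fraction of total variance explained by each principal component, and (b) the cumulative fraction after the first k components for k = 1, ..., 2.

Step 1 — total variance = trace(Sigma) = Σ λ_i = 52 + 33 = 85.

Step 2 — fraction explained by component i = λ_i / Σ λ:
  PC1: 52/85 = 0.6118
  PC2: 33/85 = 0.3882

Step 3 — cumulative fraction after k components = (λ_1 + ... + λ_k) / Σ λ:
  k = 1: 52/85 = 0.6118
  k = 2: (52 + 33)/85 = 85/85 = 1

Summary (fraction, with percent):

explained: PC1 0.6118 (61.18%), PC2 0.3882 (38.82%);  cumulative: 0.6118, 1


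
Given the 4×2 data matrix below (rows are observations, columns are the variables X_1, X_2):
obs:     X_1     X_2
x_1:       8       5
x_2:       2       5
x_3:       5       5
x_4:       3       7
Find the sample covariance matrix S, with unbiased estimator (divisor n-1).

Step 1 — column means:
  mean(X_1) = (8 + 2 + 5 + 3) / 4 = 18/4 = 4.5
  mean(X_2) = (5 + 5 + 5 + 7) / 4 = 22/4 = 5.5

Step 2 — sample covariance S[i,j] = (1/(n-1)) · Σ_k (x_{k,i} - mean_i) · (x_{k,j} - mean_j), with n-1 = 3.
  S[X_1,X_1] = ((3.5)·(3.5) + (-2.5)·(-2.5) + (0.5)·(0.5) + (-1.5)·(-1.5)) / 3 = 21/3 = 7
  S[X_1,X_2] = ((3.5)·(-0.5) + (-2.5)·(-0.5) + (0.5)·(-0.5) + (-1.5)·(1.5)) / 3 = -3/3 = -1
  S[X_2,X_2] = ((-0.5)·(-0.5) + (-0.5)·(-0.5) + (-0.5)·(-0.5) + (1.5)·(1.5)) / 3 = 3/3 = 1

S is symmetric (S[j,i] = S[i,j]). Assembling:

S = [[7, -1],
 [-1, 1]]


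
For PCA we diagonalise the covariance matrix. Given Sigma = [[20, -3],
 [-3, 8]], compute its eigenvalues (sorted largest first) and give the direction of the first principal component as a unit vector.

Step 1 — characteristic polynomial of 2×2 Sigma:
  det(Sigma - λI) = λ² - trace · λ + det = 0.
  trace = 20 + 8 = 28, det = 20·8 - (-3)² = 151.
Step 2 — discriminant:
  Δ = trace² - 4·det = 784 - 604 = 180.
Step 3 — eigenvalues:
  λ = (trace ± √Δ)/2 = (28 ± 13.4164)/2,
  λ_1 = 20.7082,  λ_2 = 7.2918.

Step 4 — unit eigenvector for λ_1: solve (Sigma - λ_1 I)v = 0. First row:
  (20 - 20.7082)·v_x + (-3)·v_y = 0, i.e. (-0.7082)·v_x + (-3)·v_y = 0,
  so v ∝ (b, λ_1 - a) = (-3, 0.7082); multiply by -1 so the first entry is positive: u = (3, -0.7082).
  ||u|| = √((3)² + (-0.7082)²) = √(9.5016) ≈ 3.0825,
  v_1 = u/||u|| ≈ (0.9732, -0.2298) (||v_1|| = 1).

λ_1 = 20.7082,  λ_2 = 7.2918;  v_1 ≈ (0.9732, -0.2298)


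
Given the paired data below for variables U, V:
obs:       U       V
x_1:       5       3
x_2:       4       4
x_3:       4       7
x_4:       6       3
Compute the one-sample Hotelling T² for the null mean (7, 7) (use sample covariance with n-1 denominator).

Step 1 — sample mean vector:
  mean(U) = (5 + 4 + 4 + 6) / 4 = 19/4 = 4.75
  mean(V) = (3 + 4 + 7 + 3) / 4 = 17/4 = 4.25
  x̄ = (4.75, 4.25),  deviation x̄ - mu_0 = (4.75, 4.25) - (7, 7) = (-2.25, -2.75).

Step 2 — sample covariance matrix, S[i,j] = (1/(n-1)) · Σ_k (x_{k,i} - mean_i) · (x_{k,j} - mean_j), divisor n-1 = 3:
  S[U,U] = ((0.25)·(0.25) + (-0.75)·(-0.75) + (-0.75)·(-0.75) + (1.25)·(1.25)) / 3 = 2.75/3 = 0.9167
  S[U,V] = ((0.25)·(-1.25) + (-0.75)·(-0.25) + (-0.75)·(2.75) + (1.25)·(-1.25)) / 3 = -3.75/3 = -1.25
  S[V,V] = ((-1.25)·(-1.25) + (-0.25)·(-0.25) + (2.75)·(2.75) + (-1.25)·(-1.25)) / 3 = 10.75/3 = 3.5833
  S = [[0.9167, -1.25],
 [-1.25, 3.5833]].

Step 3 — invert S. det(S) = 0.9167·3.5833 - (-1.25)² = 1.7222.
  S^{-1} = (1/det) · [[d, -b], [-b, a]] = [[2.0806, 0.7258],
 [0.7258, 0.5323]].

Step 4 — quadratic form (x̄ - mu_0)^T · S^{-1} · (x̄ - mu_0):
  S^{-1} · (x̄ - mu_0) = (-6.6774, -3.0968),
  (x̄ - mu_0)^T · [...] = (-2.25)·(-6.6774) + (-2.75)·(-3.0968) = 23.5403.

Step 5 — scale by n: T² = 4 · 23.5403 = 94.1613.

T² ≈ 94.1613


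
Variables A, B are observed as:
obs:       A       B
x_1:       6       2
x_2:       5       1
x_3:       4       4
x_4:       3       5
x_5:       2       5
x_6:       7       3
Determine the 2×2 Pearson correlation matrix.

Step 1 — column means:
  mean(A) = (6 + 5 + 4 + 3 + 2 + 7) / 6 = 27/6 = 4.5
  mean(B) = (2 + 1 + 4 + 5 + 5 + 3) / 6 = 20/6 = 3.3333

Step 2 — sample variances and covariances s[i,j] = (1/(n-1)) · Σ_k (x_{k,i} - mean_i) · (x_{k,j} - mean_j), with n-1 = 5:
  s[A,A] = ((1.5)·(1.5) + (0.5)·(0.5) + (-0.5)·(-0.5) + (-1.5)·(-1.5) + (-2.5)·(-2.5) + (2.5)·(2.5)) / 5 = 17.5/5 = 3.5
  s[A,B] = ((1.5)·(-1.3333) + (0.5)·(-2.3333) + (-0.5)·(0.6667) + (-1.5)·(1.6667) + (-2.5)·(1.6667) + (2.5)·(-0.3333)) / 5 = -11/5 = -2.2
  s[B,B] = ((-1.3333)·(-1.3333) + (-2.3333)·(-2.3333) + (0.6667)·(0.6667) + (1.6667)·(1.6667) + (1.6667)·(1.6667) + (-0.3333)·(-0.3333)) / 5 = 13.3333/5 = 2.6667
  Sample standard deviations s_i = √(s[i,i]):
  s(A) = √(3.5) = 1.8708
  s(B) = √(2.6667) = 1.633

Step 3 — r_{ij} = s_{ij} / (s_i · s_j):
  r[A,A] = 1 (diagonal).
  r[A,B] = -2.2 / (1.8708 · 1.633) = -2.2 / 3.0551 = -0.7201
  r[B,B] = 1 (diagonal).

R is symmetric with unit diagonal. Assembling:

R = [[1, -0.7201],
 [-0.7201, 1]]


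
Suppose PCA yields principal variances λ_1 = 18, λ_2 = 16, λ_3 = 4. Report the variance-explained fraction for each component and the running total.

Step 1 — total variance = trace(Sigma) = Σ λ_i = 18 + 16 + 4 = 38.

Step 2 — fraction explained by component i = λ_i / Σ λ:
  PC1: 18/38 = 0.4737
  PC2: 16/38 = 0.4211
  PC3: 4/38 = 0.1053

Step 3 — cumulative fraction after k components = (λ_1 + ... + λ_k) / Σ λ:
  k = 1: 18/38 = 0.4737
  k = 2: (18 + 16)/38 = 34/38 = 0.8947
  k = 3: (18 + 16 + 4)/38 = 38/38 = 1

Summary (fraction, with percent):

explained: PC1 0.4737 (47.37%), PC2 0.4211 (42.11%), PC3 0.1053 (10.53%);  cumulative: 0.4737, 0.8947, 1


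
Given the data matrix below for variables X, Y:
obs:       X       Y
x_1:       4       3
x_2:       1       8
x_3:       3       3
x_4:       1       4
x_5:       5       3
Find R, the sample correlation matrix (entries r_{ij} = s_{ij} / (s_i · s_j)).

Step 1 — column means:
  mean(X) = (4 + 1 + 3 + 1 + 5) / 5 = 14/5 = 2.8
  mean(Y) = (3 + 8 + 3 + 4 + 3) / 5 = 21/5 = 4.2

Step 2 — sample variances and covariances s[i,j] = (1/(n-1)) · Σ_k (x_{k,i} - mean_i) · (x_{k,j} - mean_j), with n-1 = 4:
  s[X,X] = ((1.2)·(1.2) + (-1.8)·(-1.8) + (0.2)·(0.2) + (-1.8)·(-1.8) + (2.2)·(2.2)) / 4 = 12.8/4 = 3.2
  s[X,Y] = ((1.2)·(-1.2) + (-1.8)·(3.8) + (0.2)·(-1.2) + (-1.8)·(-0.2) + (2.2)·(-1.2)) / 4 = -10.8/4 = -2.7
  s[Y,Y] = ((-1.2)·(-1.2) + (3.8)·(3.8) + (-1.2)·(-1.2) + (-0.2)·(-0.2) + (-1.2)·(-1.2)) / 4 = 18.8/4 = 4.7
  Sample standard deviations s_i = √(s[i,i]):
  s(X) = √(3.2) = 1.7889
  s(Y) = √(4.7) = 2.1679

Step 3 — r_{ij} = s_{ij} / (s_i · s_j):
  r[X,X] = 1 (diagonal).
  r[X,Y] = -2.7 / (1.7889 · 2.1679) = -2.7 / 3.8781 = -0.6962
  r[Y,Y] = 1 (diagonal).

R is symmetric with unit diagonal. Assembling:

R = [[1, -0.6962],
 [-0.6962, 1]]


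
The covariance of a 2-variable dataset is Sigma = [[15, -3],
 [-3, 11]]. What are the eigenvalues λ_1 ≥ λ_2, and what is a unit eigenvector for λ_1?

Step 1 — characteristic polynomial of 2×2 Sigma:
  det(Sigma - λI) = λ² - trace · λ + det = 0.
  trace = 15 + 11 = 26, det = 15·11 - (-3)² = 156.
Step 2 — discriminant:
  Δ = trace² - 4·det = 676 - 624 = 52.
Step 3 — eigenvalues:
  λ = (trace ± √Δ)/2 = (26 ± 7.2111)/2,
  λ_1 = 16.6056,  λ_2 = 9.3944.

Step 4 — unit eigenvector for λ_1: solve (Sigma - λ_1 I)v = 0. First row:
  (15 - 16.6056)·v_x + (-3)·v_y = 0, i.e. (-1.6056)·v_x + (-3)·v_y = 0,
  so v ∝ (b, λ_1 - a) = (-3, 1.6056); multiply by -1 so the first entry is positive: u = (3, -1.6056).
  ||u|| = √((3)² + (-1.6056)²) = √(11.5778) ≈ 3.4026,
  v_1 = u/||u|| ≈ (0.8817, -0.4719) (||v_1|| = 1).

λ_1 = 16.6056,  λ_2 = 9.3944;  v_1 ≈ (0.8817, -0.4719)


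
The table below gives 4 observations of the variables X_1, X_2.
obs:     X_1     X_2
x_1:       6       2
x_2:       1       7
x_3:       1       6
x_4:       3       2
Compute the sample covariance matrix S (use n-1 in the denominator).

Step 1 — column means:
  mean(X_1) = (6 + 1 + 1 + 3) / 4 = 11/4 = 2.75
  mean(X_2) = (2 + 7 + 6 + 2) / 4 = 17/4 = 4.25

Step 2 — sample covariance S[i,j] = (1/(n-1)) · Σ_k (x_{k,i} - mean_i) · (x_{k,j} - mean_j), with n-1 = 3.
  S[X_1,X_1] = ((3.25)·(3.25) + (-1.75)·(-1.75) + (-1.75)·(-1.75) + (0.25)·(0.25)) / 3 = 16.75/3 = 5.5833
  S[X_1,X_2] = ((3.25)·(-2.25) + (-1.75)·(2.75) + (-1.75)·(1.75) + (0.25)·(-2.25)) / 3 = -15.75/3 = -5.25
  S[X_2,X_2] = ((-2.25)·(-2.25) + (2.75)·(2.75) + (1.75)·(1.75) + (-2.25)·(-2.25)) / 3 = 20.75/3 = 6.9167

S is symmetric (S[j,i] = S[i,j]). Assembling:

S = [[5.5833, -5.25],
 [-5.25, 6.9167]]


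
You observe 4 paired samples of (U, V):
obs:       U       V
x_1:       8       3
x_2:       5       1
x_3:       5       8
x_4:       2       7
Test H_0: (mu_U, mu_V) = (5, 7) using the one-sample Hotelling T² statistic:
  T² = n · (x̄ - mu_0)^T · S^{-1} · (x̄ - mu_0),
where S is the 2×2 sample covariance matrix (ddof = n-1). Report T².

Step 1 — sample mean vector:
  mean(U) = (8 + 5 + 5 + 2) / 4 = 20/4 = 5
  mean(V) = (3 + 1 + 8 + 7) / 4 = 19/4 = 4.75
  x̄ = (5, 4.75),  deviation x̄ - mu_0 = (5, 4.75) - (5, 7) = (0, -2.25).

Step 2 — sample covariance matrix, S[i,j] = (1/(n-1)) · Σ_k (x_{k,i} - mean_i) · (x_{k,j} - mean_j), divisor n-1 = 3:
  S[U,U] = ((3)·(3) + (0)·(0) + (0)·(0) + (-3)·(-3)) / 3 = 18/3 = 6
  S[U,V] = ((3)·(-1.75) + (0)·(-3.75) + (0)·(3.25) + (-3)·(2.25)) / 3 = -12/3 = -4
  S[V,V] = ((-1.75)·(-1.75) + (-3.75)·(-3.75) + (3.25)·(3.25) + (2.25)·(2.25)) / 3 = 32.75/3 = 10.9167
  S = [[6, -4],
 [-4, 10.9167]].

Step 3 — invert S. det(S) = 6·10.9167 - (-4)² = 49.5.
  S^{-1} = (1/det) · [[d, -b], [-b, a]] = [[0.2205, 0.0808],
 [0.0808, 0.1212]].

Step 4 — quadratic form (x̄ - mu_0)^T · S^{-1} · (x̄ - mu_0):
  S^{-1} · (x̄ - mu_0) = (-0.1818, -0.2727),
  (x̄ - mu_0)^T · [...] = (0)·(-0.1818) + (-2.25)·(-0.2727) = 0.6136.

Step 5 — scale by n: T² = 4 · 0.6136 = 2.4545.

T² ≈ 2.4545


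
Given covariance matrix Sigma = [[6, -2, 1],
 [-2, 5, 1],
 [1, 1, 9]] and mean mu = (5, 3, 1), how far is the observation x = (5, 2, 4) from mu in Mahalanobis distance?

Step 1 — centre the observation: (x - mu) = (0, -1, 3).

Step 2 — invert Sigma (cofactor / det for 3×3, or solve directly):
  Sigma^{-1} = [[0.2009, 0.0868, -0.032],
 [0.0868, 0.242, -0.0365],
 [-0.032, -0.0365, 0.1187]].

Step 3 — form the quadratic (x - mu)^T · Sigma^{-1} · (x - mu):
  Sigma^{-1} · (x - mu) = (-0.1826, -0.3516, 0.3927).
  (x - mu)^T · [Sigma^{-1} · (x - mu)] = (0)·(-0.1826) + (-1)·(-0.3516) + (3)·(0.3927) = 1.5297.

Step 4 — take square root: d = √(1.5297) ≈ 1.2368.

d(x, mu) = √(1.5297) ≈ 1.2368


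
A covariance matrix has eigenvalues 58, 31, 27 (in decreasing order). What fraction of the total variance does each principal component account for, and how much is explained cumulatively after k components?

Step 1 — total variance = trace(Sigma) = Σ λ_i = 58 + 31 + 27 = 116.

Step 2 — fraction explained by component i = λ_i / Σ λ:
  PC1: 58/116 = 0.5
  PC2: 31/116 = 0.2672
  PC3: 27/116 = 0.2328

Step 3 — cumulative fraction after k components = (λ_1 + ... + λ_k) / Σ λ:
  k = 1: 58/116 = 0.5
  k = 2: (58 + 31)/116 = 89/116 = 0.7672
  k = 3: (58 + 31 + 27)/116 = 116/116 = 1

Summary (fraction, with percent):

explained: PC1 0.5 (50%), PC2 0.2672 (26.72%), PC3 0.2328 (23.28%);  cumulative: 0.5, 0.7672, 1


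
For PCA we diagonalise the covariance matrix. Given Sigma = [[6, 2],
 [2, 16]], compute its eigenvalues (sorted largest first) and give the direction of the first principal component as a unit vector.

Step 1 — characteristic polynomial of 2×2 Sigma:
  det(Sigma - λI) = λ² - trace · λ + det = 0.
  trace = 6 + 16 = 22, det = 6·16 - (2)² = 92.
Step 2 — discriminant:
  Δ = trace² - 4·det = 484 - 368 = 116.
Step 3 — eigenvalues:
  λ = (trace ± √Δ)/2 = (22 ± 10.7703)/2,
  λ_1 = 16.3852,  λ_2 = 5.6148.

Step 4 — unit eigenvector for λ_1: solve (Sigma - λ_1 I)v = 0. First row:
  (6 - 16.3852)·v_x + (2)·v_y = 0, i.e. (-10.3852)·v_x + (2)·v_y = 0,
  so v ∝ (b, λ_1 - a) = (2, 10.3852) = u.
  ||u|| = √((2)² + (10.3852)²) = √(111.8516) ≈ 10.576,
  v_1 = u/||u|| ≈ (0.1891, 0.982) (||v_1|| = 1).

λ_1 = 16.3852,  λ_2 = 5.6148;  v_1 ≈ (0.1891, 0.982)


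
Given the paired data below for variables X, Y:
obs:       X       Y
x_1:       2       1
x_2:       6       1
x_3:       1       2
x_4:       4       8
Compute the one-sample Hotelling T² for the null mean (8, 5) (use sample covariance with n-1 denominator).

Step 1 — sample mean vector:
  mean(X) = (2 + 6 + 1 + 4) / 4 = 13/4 = 3.25
  mean(Y) = (1 + 1 + 2 + 8) / 4 = 12/4 = 3
  x̄ = (3.25, 3),  deviation x̄ - mu_0 = (3.25, 3) - (8, 5) = (-4.75, -2).

Step 2 — sample covariance matrix, S[i,j] = (1/(n-1)) · Σ_k (x_{k,i} - mean_i) · (x_{k,j} - mean_j), divisor n-1 = 3:
  S[X,X] = ((-1.25)·(-1.25) + (2.75)·(2.75) + (-2.25)·(-2.25) + (0.75)·(0.75)) / 3 = 14.75/3 = 4.9167
  S[X,Y] = ((-1.25)·(-2) + (2.75)·(-2) + (-2.25)·(-1) + (0.75)·(5)) / 3 = 3/3 = 1
  S[Y,Y] = ((-2)·(-2) + (-2)·(-2) + (-1)·(-1) + (5)·(5)) / 3 = 34/3 = 11.3333
  S = [[4.9167, 1],
 [1, 11.3333]].

Step 3 — invert S. det(S) = 4.9167·11.3333 - (1)² = 54.7222.
  S^{-1} = (1/det) · [[d, -b], [-b, a]] = [[0.2071, -0.0183],
 [-0.0183, 0.0898]].

Step 4 — quadratic form (x̄ - mu_0)^T · S^{-1} · (x̄ - mu_0):
  S^{-1} · (x̄ - mu_0) = (-0.9472, -0.0929),
  (x̄ - mu_0)^T · [...] = (-4.75)·(-0.9472) + (-2)·(-0.0929) = 4.685.

Step 5 — scale by n: T² = 4 · 4.685 = 18.7401.

T² ≈ 18.7401


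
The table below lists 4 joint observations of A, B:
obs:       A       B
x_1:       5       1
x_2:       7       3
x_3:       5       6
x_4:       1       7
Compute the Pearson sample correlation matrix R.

Step 1 — column means:
  mean(A) = (5 + 7 + 5 + 1) / 4 = 18/4 = 4.5
  mean(B) = (1 + 3 + 6 + 7) / 4 = 17/4 = 4.25

Step 2 — sample variances and covariances s[i,j] = (1/(n-1)) · Σ_k (x_{k,i} - mean_i) · (x_{k,j} - mean_j), with n-1 = 3:
  s[A,A] = ((0.5)·(0.5) + (2.5)·(2.5) + (0.5)·(0.5) + (-3.5)·(-3.5)) / 3 = 19/3 = 6.3333
  s[A,B] = ((0.5)·(-3.25) + (2.5)·(-1.25) + (0.5)·(1.75) + (-3.5)·(2.75)) / 3 = -13.5/3 = -4.5
  s[B,B] = ((-3.25)·(-3.25) + (-1.25)·(-1.25) + (1.75)·(1.75) + (2.75)·(2.75)) / 3 = 22.75/3 = 7.5833
  Sample standard deviations s_i = √(s[i,i]):
  s(A) = √(6.3333) = 2.5166
  s(B) = √(7.5833) = 2.7538

Step 3 — r_{ij} = s_{ij} / (s_i · s_j):
  r[A,A] = 1 (diagonal).
  r[A,B] = -4.5 / (2.5166 · 2.7538) = -4.5 / 6.9302 = -0.6493
  r[B,B] = 1 (diagonal).

R is symmetric with unit diagonal. Assembling:

R = [[1, -0.6493],
 [-0.6493, 1]]


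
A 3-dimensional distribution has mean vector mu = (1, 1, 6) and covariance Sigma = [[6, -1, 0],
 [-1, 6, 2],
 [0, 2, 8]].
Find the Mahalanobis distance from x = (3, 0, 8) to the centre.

Step 1 — centre the observation: (x - mu) = (2, -1, 2).

Step 2 — invert Sigma (cofactor / det for 3×3, or solve directly):
  Sigma^{-1} = [[0.1719, 0.0312, -0.0078],
 [0.0312, 0.1875, -0.0469],
 [-0.0078, -0.0469, 0.1367]].

Step 3 — form the quadratic (x - mu)^T · Sigma^{-1} · (x - mu):
  Sigma^{-1} · (x - mu) = (0.2969, -0.2188, 0.3047).
  (x - mu)^T · [Sigma^{-1} · (x - mu)] = (2)·(0.2969) + (-1)·(-0.2188) + (2)·(0.3047) = 1.4219.

Step 4 — take square root: d = √(1.4219) ≈ 1.1924.

d(x, mu) = √(1.4219) ≈ 1.1924


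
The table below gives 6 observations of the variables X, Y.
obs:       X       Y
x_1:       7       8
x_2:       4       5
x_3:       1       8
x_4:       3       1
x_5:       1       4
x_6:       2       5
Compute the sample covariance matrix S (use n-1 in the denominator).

Step 1 — column means:
  mean(X) = (7 + 4 + 1 + 3 + 1 + 2) / 6 = 18/6 = 3
  mean(Y) = (8 + 5 + 8 + 1 + 4 + 5) / 6 = 31/6 = 5.1667

Step 2 — sample covariance S[i,j] = (1/(n-1)) · Σ_k (x_{k,i} - mean_i) · (x_{k,j} - mean_j), with n-1 = 5.
  S[X,X] = ((4)·(4) + (1)·(1) + (-2)·(-2) + (0)·(0) + (-2)·(-2) + (-1)·(-1)) / 5 = 26/5 = 5.2
  S[X,Y] = ((4)·(2.8333) + (1)·(-0.1667) + (-2)·(2.8333) + (0)·(-4.1667) + (-2)·(-1.1667) + (-1)·(-0.1667)) / 5 = 8/5 = 1.6
  S[Y,Y] = ((2.8333)·(2.8333) + (-0.1667)·(-0.1667) + (2.8333)·(2.8333) + (-4.1667)·(-4.1667) + (-1.1667)·(-1.1667) + (-0.1667)·(-0.1667)) / 5 = 34.8333/5 = 6.9667

S is symmetric (S[j,i] = S[i,j]). Assembling:

S = [[5.2, 1.6],
 [1.6, 6.9667]]


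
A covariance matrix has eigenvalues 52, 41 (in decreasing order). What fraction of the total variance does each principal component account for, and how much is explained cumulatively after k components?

Step 1 — total variance = trace(Sigma) = Σ λ_i = 52 + 41 = 93.

Step 2 — fraction explained by component i = λ_i / Σ λ:
  PC1: 52/93 = 0.5591
  PC2: 41/93 = 0.4409

Step 3 — cumulative fraction after k components = (λ_1 + ... + λ_k) / Σ λ:
  k = 1: 52/93 = 0.5591
  k = 2: (52 + 41)/93 = 93/93 = 1

Summary (fraction, with percent):

explained: PC1 0.5591 (55.91%), PC2 0.4409 (44.09%);  cumulative: 0.5591, 1


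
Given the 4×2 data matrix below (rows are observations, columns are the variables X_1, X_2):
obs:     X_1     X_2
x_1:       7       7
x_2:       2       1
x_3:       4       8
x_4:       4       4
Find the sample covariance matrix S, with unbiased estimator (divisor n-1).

Step 1 — column means:
  mean(X_1) = (7 + 2 + 4 + 4) / 4 = 17/4 = 4.25
  mean(X_2) = (7 + 1 + 8 + 4) / 4 = 20/4 = 5

Step 2 — sample covariance S[i,j] = (1/(n-1)) · Σ_k (x_{k,i} - mean_i) · (x_{k,j} - mean_j), with n-1 = 3.
  S[X_1,X_1] = ((2.75)·(2.75) + (-2.25)·(-2.25) + (-0.25)·(-0.25) + (-0.25)·(-0.25)) / 3 = 12.75/3 = 4.25
  S[X_1,X_2] = ((2.75)·(2) + (-2.25)·(-4) + (-0.25)·(3) + (-0.25)·(-1)) / 3 = 14/3 = 4.6667
  S[X_2,X_2] = ((2)·(2) + (-4)·(-4) + (3)·(3) + (-1)·(-1)) / 3 = 30/3 = 10

S is symmetric (S[j,i] = S[i,j]). Assembling:

S = [[4.25, 4.6667],
 [4.6667, 10]]


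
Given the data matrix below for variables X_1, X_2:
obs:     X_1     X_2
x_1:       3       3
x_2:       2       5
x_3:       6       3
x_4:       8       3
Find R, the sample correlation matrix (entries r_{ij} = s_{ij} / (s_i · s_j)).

Step 1 — column means:
  mean(X_1) = (3 + 2 + 6 + 8) / 4 = 19/4 = 4.75
  mean(X_2) = (3 + 5 + 3 + 3) / 4 = 14/4 = 3.5

Step 2 — sample variances and covariances s[i,j] = (1/(n-1)) · Σ_k (x_{k,i} - mean_i) · (x_{k,j} - mean_j), with n-1 = 3:
  s[X_1,X_1] = ((-1.75)·(-1.75) + (-2.75)·(-2.75) + (1.25)·(1.25) + (3.25)·(3.25)) / 3 = 22.75/3 = 7.5833
  s[X_1,X_2] = ((-1.75)·(-0.5) + (-2.75)·(1.5) + (1.25)·(-0.5) + (3.25)·(-0.5)) / 3 = -5.5/3 = -1.8333
  s[X_2,X_2] = ((-0.5)·(-0.5) + (1.5)·(1.5) + (-0.5)·(-0.5) + (-0.5)·(-0.5)) / 3 = 3/3 = 1
  Sample standard deviations s_i = √(s[i,i]):
  s(X_1) = √(7.5833) = 2.7538
  s(X_2) = √(1) = 1

Step 3 — r_{ij} = s_{ij} / (s_i · s_j):
  r[X_1,X_1] = 1 (diagonal).
  r[X_1,X_2] = -1.8333 / (2.7538 · 1) = -1.8333 / 2.7538 = -0.6658
  r[X_2,X_2] = 1 (diagonal).

R is symmetric with unit diagonal. Assembling:

R = [[1, -0.6658],
 [-0.6658, 1]]


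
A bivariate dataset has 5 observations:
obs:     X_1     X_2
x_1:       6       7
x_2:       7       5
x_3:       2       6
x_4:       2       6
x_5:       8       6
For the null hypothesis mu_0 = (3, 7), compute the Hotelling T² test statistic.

Step 1 — sample mean vector:
  mean(X_1) = (6 + 7 + 2 + 2 + 8) / 5 = 25/5 = 5
  mean(X_2) = (7 + 5 + 6 + 6 + 6) / 5 = 30/5 = 6
  x̄ = (5, 6),  deviation x̄ - mu_0 = (5, 6) - (3, 7) = (2, -1).

Step 2 — sample covariance matrix, S[i,j] = (1/(n-1)) · Σ_k (x_{k,i} - mean_i) · (x_{k,j} - mean_j), divisor n-1 = 4:
  S[X_1,X_1] = ((1)·(1) + (2)·(2) + (-3)·(-3) + (-3)·(-3) + (3)·(3)) / 4 = 32/4 = 8
  S[X_1,X_2] = ((1)·(1) + (2)·(-1) + (-3)·(0) + (-3)·(0) + (3)·(0)) / 4 = -1/4 = -0.25
  S[X_2,X_2] = ((1)·(1) + (-1)·(-1) + (0)·(0) + (0)·(0) + (0)·(0)) / 4 = 2/4 = 0.5
  S = [[8, -0.25],
 [-0.25, 0.5]].

Step 3 — invert S. det(S) = 8·0.5 - (-0.25)² = 3.9375.
  S^{-1} = (1/det) · [[d, -b], [-b, a]] = [[0.127, 0.0635],
 [0.0635, 2.0317]].

Step 4 — quadratic form (x̄ - mu_0)^T · S^{-1} · (x̄ - mu_0):
  S^{-1} · (x̄ - mu_0) = (0.1905, -1.9048),
  (x̄ - mu_0)^T · [...] = (2)·(0.1905) + (-1)·(-1.9048) = 2.2857.

Step 5 — scale by n: T² = 5 · 2.2857 = 11.4286.

T² ≈ 11.4286


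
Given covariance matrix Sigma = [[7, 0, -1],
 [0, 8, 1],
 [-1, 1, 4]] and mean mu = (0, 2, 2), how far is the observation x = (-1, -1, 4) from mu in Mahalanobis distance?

Step 1 — centre the observation: (x - mu) = (-1, -3, 2).

Step 2 — invert Sigma (cofactor / det for 3×3, or solve directly):
  Sigma^{-1} = [[0.1483, -0.0048, 0.0383],
 [-0.0048, 0.1292, -0.0335],
 [0.0383, -0.0335, 0.2679]].

Step 3 — form the quadratic (x - mu)^T · Sigma^{-1} · (x - mu):
  Sigma^{-1} · (x - mu) = (-0.0574, -0.4498, 0.5981).
  (x - mu)^T · [Sigma^{-1} · (x - mu)] = (-1)·(-0.0574) + (-3)·(-0.4498) + (2)·(0.5981) = 2.6029.

Step 4 — take square root: d = √(2.6029) ≈ 1.6133.

d(x, mu) = √(2.6029) ≈ 1.6133


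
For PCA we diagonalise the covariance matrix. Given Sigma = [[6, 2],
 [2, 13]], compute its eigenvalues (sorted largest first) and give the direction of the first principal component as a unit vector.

Step 1 — characteristic polynomial of 2×2 Sigma:
  det(Sigma - λI) = λ² - trace · λ + det = 0.
  trace = 6 + 13 = 19, det = 6·13 - (2)² = 74.
Step 2 — discriminant:
  Δ = trace² - 4·det = 361 - 296 = 65.
Step 3 — eigenvalues:
  λ = (trace ± √Δ)/2 = (19 ± 8.0623)/2,
  λ_1 = 13.5311,  λ_2 = 5.4689.

Step 4 — unit eigenvector for λ_1: solve (Sigma - λ_1 I)v = 0. First row:
  (6 - 13.5311)·v_x + (2)·v_y = 0, i.e. (-7.5311)·v_x + (2)·v_y = 0,
  so v ∝ (b, λ_1 - a) = (2, 7.5311) = u.
  ||u|| = √((2)² + (7.5311)²) = √(60.7179) ≈ 7.7922,
  v_1 = u/||u|| ≈ (0.2567, 0.9665) (||v_1|| = 1).

λ_1 = 13.5311,  λ_2 = 5.4689;  v_1 ≈ (0.2567, 0.9665)


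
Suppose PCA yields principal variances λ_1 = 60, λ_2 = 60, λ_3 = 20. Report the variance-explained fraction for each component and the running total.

Step 1 — total variance = trace(Sigma) = Σ λ_i = 60 + 60 + 20 = 140.

Step 2 — fraction explained by component i = λ_i / Σ λ:
  PC1: 60/140 = 0.4286
  PC2: 60/140 = 0.4286
  PC3: 20/140 = 0.1429

Step 3 — cumulative fraction after k components = (λ_1 + ... + λ_k) / Σ λ:
  k = 1: 60/140 = 0.4286
  k = 2: (60 + 60)/140 = 120/140 = 0.8571
  k = 3: (60 + 60 + 20)/140 = 140/140 = 1

Summary (fraction, with percent):

explained: PC1 0.4286 (42.86%), PC2 0.4286 (42.86%), PC3 0.1429 (14.29%);  cumulative: 0.4286, 0.8571, 1


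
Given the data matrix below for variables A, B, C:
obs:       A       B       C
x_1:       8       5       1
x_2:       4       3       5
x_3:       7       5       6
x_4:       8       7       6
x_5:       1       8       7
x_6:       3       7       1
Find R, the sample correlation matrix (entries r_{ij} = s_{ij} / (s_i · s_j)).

Step 1 — column means:
  mean(A) = (8 + 4 + 7 + 8 + 1 + 3) / 6 = 31/6 = 5.1667
  mean(B) = (5 + 3 + 5 + 7 + 8 + 7) / 6 = 35/6 = 5.8333
  mean(C) = (1 + 5 + 6 + 6 + 7 + 1) / 6 = 26/6 = 4.3333

Step 2 — sample variances and covariances s[i,j] = (1/(n-1)) · Σ_k (x_{k,i} - mean_i) · (x_{k,j} - mean_j), with n-1 = 5:
  s[A,A] = ((2.8333)·(2.8333) + (-1.1667)·(-1.1667) + (1.8333)·(1.8333) + (2.8333)·(2.8333) + (-4.1667)·(-4.1667) + (-2.1667)·(-2.1667)) / 5 = 42.8333/5 = 8.5667
  s[A,B] = ((2.8333)·(-0.8333) + (-1.1667)·(-2.8333) + (1.8333)·(-0.8333) + (2.8333)·(1.1667) + (-4.1667)·(2.1667) + (-2.1667)·(1.1667)) / 5 = -8.8333/5 = -1.7667
  s[A,C] = ((2.8333)·(-3.3333) + (-1.1667)·(0.6667) + (1.8333)·(1.6667) + (2.8333)·(1.6667) + (-4.1667)·(2.6667) + (-2.1667)·(-3.3333)) / 5 = -6.3333/5 = -1.2667
  s[B,B] = ((-0.8333)·(-0.8333) + (-2.8333)·(-2.8333) + (-0.8333)·(-0.8333) + (1.1667)·(1.1667) + (2.1667)·(2.1667) + (1.1667)·(1.1667)) / 5 = 16.8333/5 = 3.3667
  s[B,C] = ((-0.8333)·(-3.3333) + (-2.8333)·(0.6667) + (-0.8333)·(1.6667) + (1.1667)·(1.6667) + (2.1667)·(2.6667) + (1.1667)·(-3.3333)) / 5 = 3.3333/5 = 0.6667
  s[C,C] = ((-3.3333)·(-3.3333) + (0.6667)·(0.6667) + (1.6667)·(1.6667) + (1.6667)·(1.6667) + (2.6667)·(2.6667) + (-3.3333)·(-3.3333)) / 5 = 35.3333/5 = 7.0667
  Sample standard deviations s_i = √(s[i,i]):
  s(A) = √(8.5667) = 2.9269
  s(B) = √(3.3667) = 1.8348
  s(C) = √(7.0667) = 2.6583

Step 3 — r_{ij} = s_{ij} / (s_i · s_j):
  r[A,A] = 1 (diagonal).
  r[A,B] = -1.7667 / (2.9269 · 1.8348) = -1.7667 / 5.3704 = -0.329
  r[A,C] = -1.2667 / (2.9269 · 2.6583) = -1.2667 / 7.7806 = -0.1628
  r[B,B] = 1 (diagonal).
  r[B,C] = 0.6667 / (1.8348 · 2.6583) = 0.6667 / 4.8776 = 0.1367
  r[C,C] = 1 (diagonal).

R is symmetric with unit diagonal. Assembling:

R = [[1, -0.329, -0.1628],
 [-0.329, 1, 0.1367],
 [-0.1628, 0.1367, 1]]


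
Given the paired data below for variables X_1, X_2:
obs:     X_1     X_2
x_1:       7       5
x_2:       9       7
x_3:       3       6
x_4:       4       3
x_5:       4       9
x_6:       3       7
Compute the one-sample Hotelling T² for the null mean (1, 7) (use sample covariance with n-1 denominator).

Step 1 — sample mean vector:
  mean(X_1) = (7 + 9 + 3 + 4 + 4 + 3) / 6 = 30/6 = 5
  mean(X_2) = (5 + 7 + 6 + 3 + 9 + 7) / 6 = 37/6 = 6.1667
  x̄ = (5, 6.1667),  deviation x̄ - mu_0 = (5, 6.1667) - (1, 7) = (4, -0.8333).

Step 2 — sample covariance matrix, S[i,j] = (1/(n-1)) · Σ_k (x_{k,i} - mean_i) · (x_{k,j} - mean_j), divisor n-1 = 5:
  S[X_1,X_1] = ((2)·(2) + (4)·(4) + (-2)·(-2) + (-1)·(-1) + (-1)·(-1) + (-2)·(-2)) / 5 = 30/5 = 6
  S[X_1,X_2] = ((2)·(-1.1667) + (4)·(0.8333) + (-2)·(-0.1667) + (-1)·(-3.1667) + (-1)·(2.8333) + (-2)·(0.8333)) / 5 = 0/5 = 0
  S[X_2,X_2] = ((-1.1667)·(-1.1667) + (0.8333)·(0.8333) + (-0.1667)·(-0.1667) + (-3.1667)·(-3.1667) + (2.8333)·(2.8333) + (0.8333)·(0.8333)) / 5 = 20.8333/5 = 4.1667
  S = [[6, 0],
 [0, 4.1667]].

Step 3 — invert S. det(S) = 6·4.1667 - (0)² = 25.
  S^{-1} = (1/det) · [[d, -b], [-b, a]] = [[0.1667, 0],
 [0, 0.24]].

Step 4 — quadratic form (x̄ - mu_0)^T · S^{-1} · (x̄ - mu_0):
  S^{-1} · (x̄ - mu_0) = (0.6667, -0.2),
  (x̄ - mu_0)^T · [...] = (4)·(0.6667) + (-0.8333)·(-0.2) = 2.8333.

Step 5 — scale by n: T² = 6 · 2.8333 = 17.

T² ≈ 17


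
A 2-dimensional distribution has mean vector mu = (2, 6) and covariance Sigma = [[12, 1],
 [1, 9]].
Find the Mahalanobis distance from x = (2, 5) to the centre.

Step 1 — centre the observation: (x - mu) = (0, -1).

Step 2 — invert Sigma. det(Sigma) = 12·9 - (1)² = 107.
  Sigma^{-1} = (1/det) · [[d, -b], [-b, a]] = [[0.0841, -0.0093],
 [-0.0093, 0.1121]].

Step 3 — form the quadratic (x - mu)^T · Sigma^{-1} · (x - mu):
  Sigma^{-1} · (x - mu) = (0.0093, -0.1121).
  (x - mu)^T · [Sigma^{-1} · (x - mu)] = (0)·(0.0093) + (-1)·(-0.1121) = 0.1121.

Step 4 — take square root: d = √(0.1121) ≈ 0.3349.

d(x, mu) = √(0.1121) ≈ 0.3349
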